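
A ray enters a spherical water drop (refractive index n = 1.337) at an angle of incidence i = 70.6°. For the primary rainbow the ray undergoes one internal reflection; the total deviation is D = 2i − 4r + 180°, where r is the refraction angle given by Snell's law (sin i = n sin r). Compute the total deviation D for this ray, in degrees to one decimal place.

141.7°

sin r = sin 70.6° / 1.337 = 0.9432/1.337 = 0.7055; r = 44.87°.
D = 2·70.6° − 4·44.87° + 180° = 141.20° − 179.47° + 180° = 141.73°.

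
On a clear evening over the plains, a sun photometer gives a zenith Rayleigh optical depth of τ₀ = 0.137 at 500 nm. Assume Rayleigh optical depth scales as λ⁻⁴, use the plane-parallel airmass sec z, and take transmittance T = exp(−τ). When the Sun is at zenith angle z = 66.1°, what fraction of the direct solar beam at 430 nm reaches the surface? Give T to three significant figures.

sec 66.1° = 2.4683.
τ = 0.137 × (500/430)⁴ × 2.4683 = 0.137 × 1.8281 × 2.4683 = 0.6182.
T = exp(−0.6182) = 0.5389.

0.539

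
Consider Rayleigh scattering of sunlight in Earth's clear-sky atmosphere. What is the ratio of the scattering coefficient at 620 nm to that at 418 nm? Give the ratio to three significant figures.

Rayleigh scattering ∝ λ⁻⁴, so the ratio of coefficients is the inverse fourth power of the wavelength ratio.
σ(620)/σ(418) = (418/620)⁴ = (0.6742)⁴ = 0.2066.

0.207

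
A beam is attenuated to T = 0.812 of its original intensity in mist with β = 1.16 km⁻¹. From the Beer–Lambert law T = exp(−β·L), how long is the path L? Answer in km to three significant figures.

Beer–Lambert: T = exp(−βL) ⇒ L = −ln(T)/β = −ln(0.812)/1.16 = 0.2083/1.16 = 0.1795 km.

0.180 km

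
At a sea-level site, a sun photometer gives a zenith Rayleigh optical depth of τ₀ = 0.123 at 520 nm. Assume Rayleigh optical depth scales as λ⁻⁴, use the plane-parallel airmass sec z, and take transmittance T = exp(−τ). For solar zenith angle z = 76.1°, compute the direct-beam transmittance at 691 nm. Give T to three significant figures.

sec 76.1° = 4.1627.
τ = 0.123 × (520/691)⁴ × 4.1627 = 0.123 × 0.3207 × 4.1627 = 0.1642.
T = exp(−0.1642) = 0.8486.

0.849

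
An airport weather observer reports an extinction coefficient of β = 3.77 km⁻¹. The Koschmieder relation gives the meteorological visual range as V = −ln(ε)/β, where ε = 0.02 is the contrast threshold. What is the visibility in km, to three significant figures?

1.04 km

V = −ln(0.02) / 3.77 = 3.912 / 3.77 = 1.0377 km.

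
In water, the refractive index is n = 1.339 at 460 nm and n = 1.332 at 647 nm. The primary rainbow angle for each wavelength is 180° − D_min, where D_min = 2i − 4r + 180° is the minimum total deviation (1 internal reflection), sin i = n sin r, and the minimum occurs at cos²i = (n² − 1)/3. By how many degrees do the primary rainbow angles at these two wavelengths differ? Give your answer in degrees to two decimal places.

At 460 nm (n = 1.339): cos²i = 0.26431 → i = 59.062°, r = 39.834°, D_min = 138.786°, rainbow angle = 41.214°.
At 647 nm (n = 1.332): cos²i = 0.25807 → i = 59.469°, r = 40.290°, D_min = 137.776°, rainbow angle = 42.224°.
Angular width = |41.214° − 42.224°| = 1.010°.

1.01°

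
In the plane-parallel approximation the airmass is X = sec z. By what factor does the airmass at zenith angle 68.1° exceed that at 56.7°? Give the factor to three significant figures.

X(68.1°)/X(56.7°) = sec 68.1° / sec 56.7° = cos 56.7° / cos 68.1° = 0.5490/0.3730 = 1.4720.

1.47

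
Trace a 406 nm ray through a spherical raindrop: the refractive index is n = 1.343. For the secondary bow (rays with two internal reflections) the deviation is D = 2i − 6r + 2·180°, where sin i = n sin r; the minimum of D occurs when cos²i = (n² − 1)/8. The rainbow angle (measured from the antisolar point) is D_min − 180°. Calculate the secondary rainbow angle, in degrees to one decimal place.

cos²i = (1.80365 − 1)/8 = 0.10046; i = arccos(0.31695) = 71.522°.
sin r = sin 71.522°/1.343 = 0.70621; r = 44.928°.
D_min = 2·71.522° − 6·44.928° + 360° = 233.478°.
Rainbow angle = D_min − 180° = 53.478°.

53.5°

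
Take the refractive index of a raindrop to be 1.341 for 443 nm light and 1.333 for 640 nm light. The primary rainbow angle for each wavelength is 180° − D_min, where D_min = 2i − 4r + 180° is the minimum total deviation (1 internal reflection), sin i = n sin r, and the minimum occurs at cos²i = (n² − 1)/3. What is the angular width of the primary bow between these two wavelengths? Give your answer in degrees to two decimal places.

At 443 nm (n = 1.341): cos²i = 0.26609 → i = 58.946°, r = 39.705°, D_min = 139.071°, rainbow angle = 40.929°.
At 640 nm (n = 1.333): cos²i = 0.25896 → i = 59.410°, r = 40.225°, D_min = 137.922°, rainbow angle = 42.078°.
Angular width = |40.929° − 42.078°| = 1.149°.

1.15°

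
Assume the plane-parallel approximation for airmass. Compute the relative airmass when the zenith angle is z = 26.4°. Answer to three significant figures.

X = sec z = 1/cos 26.4° = 1/0.8957 = 1.1164.

1.12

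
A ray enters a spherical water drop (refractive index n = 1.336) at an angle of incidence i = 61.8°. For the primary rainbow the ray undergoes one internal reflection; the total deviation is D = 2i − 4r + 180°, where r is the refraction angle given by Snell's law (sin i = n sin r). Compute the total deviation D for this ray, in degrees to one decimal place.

sin r = sin 61.8° / 1.336 = 0.8813/1.336 = 0.6597; r = 41.27°.
D = 2·61.8° − 4·41.27° + 180° = 123.60° − 165.10° + 180° = 138.50°.

138.5°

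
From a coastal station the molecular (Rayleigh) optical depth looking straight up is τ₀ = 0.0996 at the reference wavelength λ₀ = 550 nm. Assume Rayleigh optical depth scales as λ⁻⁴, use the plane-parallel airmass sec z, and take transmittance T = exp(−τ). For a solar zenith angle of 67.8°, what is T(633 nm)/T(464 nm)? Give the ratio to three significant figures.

Airmass: sec 67.8° = 2.6466.
τ(633 nm) = 0.0996 × (550/633)⁴ × 2.6466 = 0.0996 × 0.5699 × 2.6466 = 0.1502.
τ(464 nm) = 0.0996 × (550/464)⁴ × 2.6466 = 0.0996 × 1.9741 × 2.6466 = 0.5204.
T(633)/T(464) = exp(τ_B − τ_A) = exp(0.3702) = 1.4480.

1.45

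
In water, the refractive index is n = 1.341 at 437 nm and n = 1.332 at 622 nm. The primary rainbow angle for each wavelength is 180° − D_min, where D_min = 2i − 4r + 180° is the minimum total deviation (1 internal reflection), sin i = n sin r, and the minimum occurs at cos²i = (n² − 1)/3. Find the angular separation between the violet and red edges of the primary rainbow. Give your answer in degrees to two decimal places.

1.29°

At 437 nm (n = 1.341): cos²i = 0.26609 → i = 58.946°, r = 39.705°, D_min = 139.071°, rainbow angle = 40.929°.
At 622 nm (n = 1.332): cos²i = 0.25807 → i = 59.469°, r = 40.290°, D_min = 137.776°, rainbow angle = 42.224°.
Angular width = |40.929° − 42.224°| = 1.295°.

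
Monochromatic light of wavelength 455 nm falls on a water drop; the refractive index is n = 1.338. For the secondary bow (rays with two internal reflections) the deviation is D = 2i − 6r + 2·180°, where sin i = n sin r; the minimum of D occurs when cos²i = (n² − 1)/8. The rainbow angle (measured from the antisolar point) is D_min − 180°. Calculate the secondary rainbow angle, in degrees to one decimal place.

cos²i = (1.79024 − 1)/8 = 0.09878; i = arccos(0.31429) = 71.682°.
sin r = sin 71.682°/1.338 = 0.70951; r = 45.195°.
D_min = 2·71.682° − 6·45.195° + 360° = 232.193°.
Rainbow angle = D_min − 180° = 52.193°.

52.2°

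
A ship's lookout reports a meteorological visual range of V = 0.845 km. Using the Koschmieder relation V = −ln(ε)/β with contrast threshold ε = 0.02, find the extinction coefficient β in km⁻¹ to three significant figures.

4.63 km⁻¹

β = −ln(0.02) / V = 3.912 / 0.845 = 4.6296 km⁻¹.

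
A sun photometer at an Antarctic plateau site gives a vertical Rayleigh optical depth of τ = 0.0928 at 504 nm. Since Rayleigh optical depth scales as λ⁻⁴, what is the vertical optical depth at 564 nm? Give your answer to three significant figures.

τ(564 nm) = τ(504 nm) × (504/564)⁴ = 0.0928 × (0.8936)⁴ = 0.0928 × 0.6377 = 0.0592.

0.0592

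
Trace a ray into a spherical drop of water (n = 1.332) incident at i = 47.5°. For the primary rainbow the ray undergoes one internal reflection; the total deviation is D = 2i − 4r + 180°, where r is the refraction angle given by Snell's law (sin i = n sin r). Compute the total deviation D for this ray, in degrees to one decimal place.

sin r = sin 47.5° / 1.332 = 0.7373/1.332 = 0.5535; r = 33.61°.
D = 2·47.5° − 4·33.61° + 180° = 95.00° − 134.43° + 180° = 140.57°.

140.6°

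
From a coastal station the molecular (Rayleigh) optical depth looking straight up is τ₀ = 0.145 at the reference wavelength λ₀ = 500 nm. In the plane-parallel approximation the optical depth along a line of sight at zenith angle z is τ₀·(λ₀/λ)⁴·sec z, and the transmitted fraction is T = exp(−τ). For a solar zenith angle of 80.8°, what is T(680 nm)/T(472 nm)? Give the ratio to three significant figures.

2.40

Airmass: sec 80.8° = 6.2546.
τ(680 nm) = 0.145 × (500/680)⁴ × 6.2546 = 0.145 × 0.2923 × 6.2546 = 0.2651.
τ(472 nm) = 0.145 × (500/472)⁴ × 6.2546 = 0.145 × 1.2593 × 6.2546 = 1.1420.
T(680)/T(472) = exp(τ_B − τ_A) = exp(0.8769) = 2.4035.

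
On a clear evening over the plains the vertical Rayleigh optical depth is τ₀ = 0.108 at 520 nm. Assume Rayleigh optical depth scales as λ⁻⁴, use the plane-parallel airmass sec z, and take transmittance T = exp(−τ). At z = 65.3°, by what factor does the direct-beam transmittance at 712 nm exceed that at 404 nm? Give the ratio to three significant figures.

1.89

Airmass: sec 65.3° = 2.3931.
τ(712 nm) = 0.108 × (520/712)⁴ × 2.3931 = 0.108 × 0.2845 × 2.3931 = 0.0735.
τ(404 nm) = 0.108 × (520/404)⁴ × 2.3931 = 0.108 × 2.7447 × 2.3931 = 0.7094.
T(712)/T(404) = exp(τ_B − τ_A) = exp(0.6358) = 1.8886.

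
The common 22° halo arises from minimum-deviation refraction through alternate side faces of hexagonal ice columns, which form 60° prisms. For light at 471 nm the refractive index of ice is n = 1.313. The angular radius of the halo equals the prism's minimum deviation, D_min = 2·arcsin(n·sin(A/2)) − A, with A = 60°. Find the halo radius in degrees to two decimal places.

22.07°

n·sin(A/2) = 1.313 × sin 30° = 1.313 × 0.5000 = 0.6565.
D_min = 2·arcsin(0.6565) − 60° = 2 × 41.033° − 60° = 22.067°.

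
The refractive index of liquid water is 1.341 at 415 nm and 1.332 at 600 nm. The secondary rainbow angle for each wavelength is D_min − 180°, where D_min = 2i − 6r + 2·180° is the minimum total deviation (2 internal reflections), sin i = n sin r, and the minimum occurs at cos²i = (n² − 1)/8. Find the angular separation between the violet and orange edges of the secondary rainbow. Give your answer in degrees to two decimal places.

2.34°

At 415 nm (n = 1.341): cos²i = 0.09979 → i = 71.586°, r = 45.034°, D_min = 232.966°, rainbow angle = 52.966°.
At 600 nm (n = 1.332): cos²i = 0.09678 → i = 71.875°, r = 45.520°, D_min = 230.628°, rainbow angle = 50.628°.
Angular width = |52.966° − 50.628°| = 2.337°.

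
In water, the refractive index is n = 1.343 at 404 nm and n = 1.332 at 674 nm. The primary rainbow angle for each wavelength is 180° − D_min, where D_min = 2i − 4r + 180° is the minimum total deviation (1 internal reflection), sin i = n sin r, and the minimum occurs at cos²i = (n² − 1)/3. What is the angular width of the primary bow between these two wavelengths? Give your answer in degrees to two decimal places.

At 404 nm (n = 1.343): cos²i = 0.26788 → i = 58.830°, r = 39.577°, D_min = 139.354°, rainbow angle = 40.646°.
At 674 nm (n = 1.332): cos²i = 0.25807 → i = 59.469°, r = 40.290°, D_min = 137.776°, rainbow angle = 42.224°.
Angular width = |40.646° − 42.224°| = 1.578°.

1.58°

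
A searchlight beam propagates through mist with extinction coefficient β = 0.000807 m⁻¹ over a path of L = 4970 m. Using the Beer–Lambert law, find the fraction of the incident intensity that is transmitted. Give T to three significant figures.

τ = β·L = 0.000807 × 4970 = 4.0108.
T = exp(−4.0108) = 0.0181.

0.0181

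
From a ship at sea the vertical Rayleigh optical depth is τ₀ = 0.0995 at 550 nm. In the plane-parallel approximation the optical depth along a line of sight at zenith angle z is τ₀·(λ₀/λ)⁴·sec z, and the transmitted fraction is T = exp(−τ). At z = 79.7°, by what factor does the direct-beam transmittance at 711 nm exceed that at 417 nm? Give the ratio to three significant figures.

4.41

Airmass: sec 79.7° = 5.5928.
τ(711 nm) = 0.0995 × (550/711)⁴ × 5.5928 = 0.0995 × 0.3581 × 5.5928 = 0.1993.
τ(417 nm) = 0.0995 × (550/417)⁴ × 5.5928 = 0.0995 × 3.0263 × 5.5928 = 1.6841.
T(711)/T(417) = exp(τ_B − τ_A) = exp(1.4848) = 4.4141.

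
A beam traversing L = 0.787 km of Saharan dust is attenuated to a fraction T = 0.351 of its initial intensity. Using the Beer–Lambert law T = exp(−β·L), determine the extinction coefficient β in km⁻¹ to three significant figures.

1.33 km⁻¹

Beer–Lambert: T = exp(−βL) ⇒ β = −ln(T)/L = −ln(0.351)/0.787 = 1.0470/0.787 = 1.33 km⁻¹.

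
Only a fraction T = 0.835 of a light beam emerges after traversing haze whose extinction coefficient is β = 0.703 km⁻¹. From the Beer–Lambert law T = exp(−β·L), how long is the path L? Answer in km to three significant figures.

0.257 km

Beer–Lambert: T = exp(−βL) ⇒ L = −ln(T)/β = −ln(0.835)/0.703 = 0.1803/0.703 = 0.2565 km.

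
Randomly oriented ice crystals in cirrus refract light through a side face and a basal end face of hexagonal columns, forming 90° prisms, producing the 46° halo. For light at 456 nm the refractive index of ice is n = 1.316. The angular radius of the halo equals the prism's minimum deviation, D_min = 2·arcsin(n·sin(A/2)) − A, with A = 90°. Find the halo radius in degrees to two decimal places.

47.04°

n·sin(A/2) = 1.316 × sin 45° = 1.316 × 0.7071 = 0.9306.
D_min = 2·arcsin(0.9306) − 90° = 2 × 68.521° − 90° = 47.042°.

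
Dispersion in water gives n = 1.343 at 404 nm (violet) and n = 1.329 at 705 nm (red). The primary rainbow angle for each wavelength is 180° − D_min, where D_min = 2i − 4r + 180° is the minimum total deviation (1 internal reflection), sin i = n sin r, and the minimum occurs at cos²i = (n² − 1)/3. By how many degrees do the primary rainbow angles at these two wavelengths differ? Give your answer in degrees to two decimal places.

2.02°

At 404 nm (n = 1.343): cos²i = 0.26788 → i = 58.830°, r = 39.577°, D_min = 139.354°, rainbow angle = 40.646°.
At 705 nm (n = 1.329): cos²i = 0.25541 → i = 59.643°, r = 40.487°, D_min = 137.337°, rainbow angle = 42.663°.
Angular width = |40.646° − 42.663°| = 2.017°.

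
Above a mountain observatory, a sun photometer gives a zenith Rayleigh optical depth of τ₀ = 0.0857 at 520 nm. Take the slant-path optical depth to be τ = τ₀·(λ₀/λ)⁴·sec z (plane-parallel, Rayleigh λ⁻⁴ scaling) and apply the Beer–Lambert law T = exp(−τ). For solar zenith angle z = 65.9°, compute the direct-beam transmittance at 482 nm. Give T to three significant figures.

sec 65.9° = 2.4490.
τ = 0.0857 × (520/482)⁴ × 2.4490 = 0.0857 × 1.3546 × 2.4490 = 0.2843.
T = exp(−0.2843) = 0.7525.

0.753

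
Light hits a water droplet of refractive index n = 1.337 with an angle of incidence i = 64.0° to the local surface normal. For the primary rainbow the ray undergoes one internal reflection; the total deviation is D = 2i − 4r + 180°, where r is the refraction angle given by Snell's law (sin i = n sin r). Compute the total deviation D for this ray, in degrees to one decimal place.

139.0°

sin r = sin 64.0° / 1.337 = 0.8988/1.337 = 0.6722; r = 42.24°.
D = 2·64.0° − 4·42.24° + 180° = 128.00° − 168.96° + 180° = 139.04°.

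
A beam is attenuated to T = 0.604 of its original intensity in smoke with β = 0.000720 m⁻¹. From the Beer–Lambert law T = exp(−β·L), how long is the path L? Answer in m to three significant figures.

Beer–Lambert: T = exp(−βL) ⇒ L = −ln(T)/β = −ln(0.604)/0.000720 = 0.5042/0.000720 = 700.3 m.

700 m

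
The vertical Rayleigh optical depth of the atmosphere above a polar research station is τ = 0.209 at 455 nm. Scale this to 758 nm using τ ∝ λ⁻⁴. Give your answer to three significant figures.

τ(758 nm) = τ(455 nm) × (455/758)⁴ = 0.209 × (0.6003)⁴ = 0.209 × 0.1298 = 0.0271.

0.0271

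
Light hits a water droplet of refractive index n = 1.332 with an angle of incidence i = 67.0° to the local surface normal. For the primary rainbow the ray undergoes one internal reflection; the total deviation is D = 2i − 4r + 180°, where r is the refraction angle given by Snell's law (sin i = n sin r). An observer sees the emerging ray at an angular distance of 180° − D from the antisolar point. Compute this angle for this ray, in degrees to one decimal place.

40.9°

sin r = sin 67.0° / 1.332 = 0.9205/1.332 = 0.6911; r = 43.71°.
D = 2·67.0° − 4·43.71° + 180° = 134.00° − 174.86° + 180° = 139.14°.
Angle from antisolar point = 180° − D = 40.86°.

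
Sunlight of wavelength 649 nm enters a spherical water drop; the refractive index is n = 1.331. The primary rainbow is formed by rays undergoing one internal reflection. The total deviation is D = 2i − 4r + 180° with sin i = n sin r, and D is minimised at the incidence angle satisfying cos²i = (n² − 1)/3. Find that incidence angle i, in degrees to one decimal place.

cos²i = (1.331² − 1)/3 = (1.77156 − 1)/3 = 0.25719.
cos i = 0.50714, so i = 59.527°.

59.5°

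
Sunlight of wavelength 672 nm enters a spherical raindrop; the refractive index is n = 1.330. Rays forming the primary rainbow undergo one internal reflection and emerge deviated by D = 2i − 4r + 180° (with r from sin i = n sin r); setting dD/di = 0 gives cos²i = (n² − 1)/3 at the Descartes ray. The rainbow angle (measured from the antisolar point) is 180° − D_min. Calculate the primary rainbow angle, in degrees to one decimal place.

cos²i = (1.76890 − 1)/3 = 0.25630; i = arccos(0.50626) = 59.585°.
sin r = sin 59.585°/1.330 = 0.64841; r = 40.422°.
D_min = 2·59.585° − 4·40.422° + 180° = 137.484°.
Rainbow angle = 180° − D_min = 42.516°.

42.5°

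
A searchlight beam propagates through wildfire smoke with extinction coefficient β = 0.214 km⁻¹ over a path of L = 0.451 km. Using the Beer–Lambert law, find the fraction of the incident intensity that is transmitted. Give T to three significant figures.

τ = β·L = 0.214 × 0.451 = 0.0965.
T = exp(−0.0965) = 0.9080.

0.908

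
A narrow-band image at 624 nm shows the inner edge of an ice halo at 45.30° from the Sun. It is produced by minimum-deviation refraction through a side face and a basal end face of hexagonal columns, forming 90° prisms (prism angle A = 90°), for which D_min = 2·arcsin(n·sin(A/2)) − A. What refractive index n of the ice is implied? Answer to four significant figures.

Rearranging: n = sin((D_min + A)/2) / sin(A/2).
(D_min + A)/2 = (45.30° + 90°)/2 = 67.650°.
n = sin 67.650° / sin 45° = 0.9249 / 0.7071 = 1.3080.

1.308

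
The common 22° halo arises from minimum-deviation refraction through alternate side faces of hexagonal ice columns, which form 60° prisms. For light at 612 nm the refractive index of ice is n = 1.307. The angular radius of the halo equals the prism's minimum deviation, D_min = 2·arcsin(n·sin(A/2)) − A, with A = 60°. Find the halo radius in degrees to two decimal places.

n·sin(A/2) = 1.307 × sin 30° = 1.307 × 0.5000 = 0.6535.
D_min = 2·arcsin(0.6535) − 60° = 2 × 40.806° − 60° = 21.612°.

21.61°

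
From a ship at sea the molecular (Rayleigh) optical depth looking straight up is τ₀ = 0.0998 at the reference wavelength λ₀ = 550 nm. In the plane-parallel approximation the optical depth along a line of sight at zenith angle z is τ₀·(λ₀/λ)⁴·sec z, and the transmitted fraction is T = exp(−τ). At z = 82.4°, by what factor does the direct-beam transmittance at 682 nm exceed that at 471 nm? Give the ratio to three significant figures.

Airmass: sec 82.4° = 7.5611.
τ(682 nm) = 0.0998 × (550/682)⁴ × 7.5611 = 0.0998 × 0.4230 × 7.5611 = 0.3192.
τ(471 nm) = 0.0998 × (550/471)⁴ × 7.5611 = 0.0998 × 1.8594 × 7.5611 = 1.4031.
T(682)/T(471) = exp(τ_B − τ_A) = exp(1.0839) = 2.9562.

2.96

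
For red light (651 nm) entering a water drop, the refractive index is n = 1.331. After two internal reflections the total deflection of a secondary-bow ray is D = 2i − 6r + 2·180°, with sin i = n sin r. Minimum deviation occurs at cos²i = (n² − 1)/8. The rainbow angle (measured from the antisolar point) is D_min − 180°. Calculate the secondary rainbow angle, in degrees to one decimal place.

50.4°

cos²i = (1.77156 − 1)/8 = 0.09645; i = arccos(0.31056) = 71.907°.
sin r = sin 71.907°/1.331 = 0.71417; r = 45.575°.
D_min = 2·71.907° − 6·45.575° + 360° = 230.365°.
Rainbow angle = D_min − 180° = 50.365°.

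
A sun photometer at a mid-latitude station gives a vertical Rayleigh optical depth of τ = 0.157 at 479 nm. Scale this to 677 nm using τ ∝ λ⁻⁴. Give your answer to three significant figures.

τ(677 nm) = τ(479 nm) × (479/677)⁴ = 0.157 × (0.7075)⁴ = 0.157 × 0.2506 = 0.0393.

0.0393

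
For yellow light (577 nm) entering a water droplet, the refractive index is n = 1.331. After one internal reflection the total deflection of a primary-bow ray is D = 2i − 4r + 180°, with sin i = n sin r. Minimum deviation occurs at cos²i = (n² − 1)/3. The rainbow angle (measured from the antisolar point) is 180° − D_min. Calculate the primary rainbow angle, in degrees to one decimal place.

42.4°

cos²i = (1.77156 − 1)/3 = 0.25719; i = arccos(0.50714) = 59.527°.
sin r = sin 59.527°/1.331 = 0.64753; r = 40.356°.
D_min = 2·59.527° − 4·40.356° + 180° = 137.630°.
Rainbow angle = 180° − D_min = 42.370°.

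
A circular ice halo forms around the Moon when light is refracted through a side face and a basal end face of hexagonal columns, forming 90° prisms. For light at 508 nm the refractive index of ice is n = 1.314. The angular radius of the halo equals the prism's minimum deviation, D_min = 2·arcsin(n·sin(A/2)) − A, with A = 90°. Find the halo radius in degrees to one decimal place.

46.6°

n·sin(A/2) = 1.314 × sin 45° = 1.314 × 0.7071 = 0.9291.
D_min = 2·arcsin(0.9291) − 90° = 2 × 68.301° − 90° = 46.602°.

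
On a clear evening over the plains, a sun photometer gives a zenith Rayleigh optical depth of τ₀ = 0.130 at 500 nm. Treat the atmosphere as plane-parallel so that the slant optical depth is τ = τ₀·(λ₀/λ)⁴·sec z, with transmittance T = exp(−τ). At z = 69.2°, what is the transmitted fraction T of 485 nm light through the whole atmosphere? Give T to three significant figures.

0.661

sec 69.2° = 2.8161.
τ = 0.130 × (500/485)⁴ × 2.8161 = 0.130 × 1.1296 × 2.8161 = 0.4135.
T = exp(−0.4135) = 0.6613.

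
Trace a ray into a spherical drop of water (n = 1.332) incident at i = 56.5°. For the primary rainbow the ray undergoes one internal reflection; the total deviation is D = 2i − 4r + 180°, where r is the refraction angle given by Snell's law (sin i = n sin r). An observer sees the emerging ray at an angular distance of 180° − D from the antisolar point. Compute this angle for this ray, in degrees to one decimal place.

42.0°

sin r = sin 56.5° / 1.332 = 0.8339/1.332 = 0.6260; r = 38.76°.
D = 2·56.5° − 4·38.76° + 180° = 113.00° − 155.03° + 180° = 137.97°.
Angle from antisolar point = 180° − D = 42.03°.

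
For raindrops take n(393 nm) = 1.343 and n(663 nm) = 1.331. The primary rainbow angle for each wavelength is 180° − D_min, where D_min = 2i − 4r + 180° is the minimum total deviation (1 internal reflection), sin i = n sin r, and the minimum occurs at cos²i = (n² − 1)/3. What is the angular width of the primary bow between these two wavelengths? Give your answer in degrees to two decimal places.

1.72°

At 393 nm (n = 1.343): cos²i = 0.26788 → i = 58.830°, r = 39.577°, D_min = 139.354°, rainbow angle = 40.646°.
At 663 nm (n = 1.331): cos²i = 0.25719 → i = 59.527°, r = 40.356°, D_min = 137.630°, rainbow angle = 42.370°.
Angular width = |40.646° − 42.370°| = 1.724°.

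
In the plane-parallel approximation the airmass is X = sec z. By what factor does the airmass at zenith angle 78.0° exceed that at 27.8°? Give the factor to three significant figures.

X(78.0°)/X(27.8°) = sec 78.0° / sec 27.8° = cos 27.8° / cos 78.0° = 0.8846/0.2079 = 4.2546.

4.25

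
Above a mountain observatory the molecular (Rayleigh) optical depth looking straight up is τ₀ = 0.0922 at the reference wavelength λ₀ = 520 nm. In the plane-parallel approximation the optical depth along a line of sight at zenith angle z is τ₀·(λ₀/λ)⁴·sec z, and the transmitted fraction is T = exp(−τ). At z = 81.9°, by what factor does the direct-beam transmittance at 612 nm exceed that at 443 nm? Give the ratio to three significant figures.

2.46

Airmass: sec 81.9° = 7.0972.
τ(612 nm) = 0.0922 × (520/612)⁴ × 7.0972 = 0.0922 × 0.5212 × 7.0972 = 0.3411.
τ(443 nm) = 0.0922 × (520/443)⁴ × 7.0972 = 0.0922 × 1.8984 × 7.0972 = 1.2423.
T(612)/T(443) = exp(τ_B − τ_A) = exp(0.9012) = 2.4626.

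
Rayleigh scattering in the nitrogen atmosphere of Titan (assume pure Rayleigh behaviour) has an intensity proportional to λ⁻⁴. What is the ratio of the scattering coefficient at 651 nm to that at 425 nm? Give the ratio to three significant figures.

0.182

Rayleigh scattering ∝ λ⁻⁴, so the ratio of coefficients is the inverse fourth power of the wavelength ratio.
σ(651)/σ(425) = (425/651)⁴ = (0.6528)⁴ = 0.1816.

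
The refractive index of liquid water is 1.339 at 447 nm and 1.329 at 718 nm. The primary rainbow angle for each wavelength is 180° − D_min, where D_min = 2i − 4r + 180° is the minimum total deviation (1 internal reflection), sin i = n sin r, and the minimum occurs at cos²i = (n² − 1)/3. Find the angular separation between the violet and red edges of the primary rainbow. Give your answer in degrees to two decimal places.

1.45°

At 447 nm (n = 1.339): cos²i = 0.26431 → i = 59.062°, r = 39.834°, D_min = 138.786°, rainbow angle = 41.214°.
At 718 nm (n = 1.329): cos²i = 0.25541 → i = 59.643°, r = 40.487°, D_min = 137.337°, rainbow angle = 42.663°.
Angular width = |41.214° − 42.663°| = 1.450°.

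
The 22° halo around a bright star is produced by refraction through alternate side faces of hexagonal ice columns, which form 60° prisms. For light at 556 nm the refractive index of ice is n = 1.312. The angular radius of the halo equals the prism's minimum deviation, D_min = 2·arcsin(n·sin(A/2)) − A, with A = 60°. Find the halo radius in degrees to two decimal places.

21.99°

n·sin(A/2) = 1.312 × sin 30° = 1.312 × 0.5000 = 0.6560.
D_min = 2·arcsin(0.6560) − 60° = 2 × 40.996° − 60° = 21.991°.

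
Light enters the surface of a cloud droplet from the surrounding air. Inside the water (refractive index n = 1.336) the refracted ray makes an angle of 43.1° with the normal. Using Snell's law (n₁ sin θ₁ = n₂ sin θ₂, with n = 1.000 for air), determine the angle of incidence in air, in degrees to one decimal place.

65.9°

Snell: sin θ_i = n · sin θ_r = 1.336 × sin 43.1° = 1.336 × 0.6833 = 0.9129.
θ_i = arcsin(0.9129) = 65.90°.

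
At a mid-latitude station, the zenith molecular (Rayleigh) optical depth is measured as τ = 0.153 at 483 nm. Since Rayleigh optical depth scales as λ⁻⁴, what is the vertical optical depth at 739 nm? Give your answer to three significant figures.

τ(739 nm) = τ(483 nm) × (483/739)⁴ = 0.153 × (0.6536)⁴ = 0.153 × 0.1825 = 0.0279.

0.0279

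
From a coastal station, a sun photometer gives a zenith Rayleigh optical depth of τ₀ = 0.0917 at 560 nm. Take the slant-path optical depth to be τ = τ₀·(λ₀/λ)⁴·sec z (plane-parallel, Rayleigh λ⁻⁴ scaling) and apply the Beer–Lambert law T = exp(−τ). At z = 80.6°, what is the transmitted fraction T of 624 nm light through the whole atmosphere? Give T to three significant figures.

sec 80.6° = 6.1227.
τ = 0.0917 × (560/624)⁴ × 6.1227 = 0.0917 × 0.6487 × 6.1227 = 0.3642.
T = exp(−0.3642) = 0.6948.

0.695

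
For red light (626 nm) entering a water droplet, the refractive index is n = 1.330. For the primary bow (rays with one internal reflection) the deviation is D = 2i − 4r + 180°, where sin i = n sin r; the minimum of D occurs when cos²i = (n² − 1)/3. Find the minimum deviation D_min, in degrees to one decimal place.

137.5°

cos²i = (1.76890 − 1)/3 = 0.25630; i = arccos(0.50626) = 59.585°.
sin r = sin 59.585°/1.330 = 0.64841; r = 40.422°.
D_min = 2·59.585° − 4·40.422° + 180° = 137.484°.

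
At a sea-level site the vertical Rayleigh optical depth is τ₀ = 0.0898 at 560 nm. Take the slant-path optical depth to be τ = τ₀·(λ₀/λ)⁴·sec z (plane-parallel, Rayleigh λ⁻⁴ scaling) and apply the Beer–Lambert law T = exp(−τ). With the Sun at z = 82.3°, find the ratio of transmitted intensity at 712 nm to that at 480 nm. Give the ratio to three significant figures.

2.68

Airmass: sec 82.3° = 7.4635.
τ(712 nm) = 0.0898 × (560/712)⁴ × 7.4635 = 0.0898 × 0.3827 × 7.4635 = 0.2565.
τ(480 nm) = 0.0898 × (560/480)⁴ × 7.4635 = 0.0898 × 1.8526 × 7.4635 = 1.2417.
T(712)/T(480) = exp(τ_B − τ_A) = exp(0.9852) = 2.6783.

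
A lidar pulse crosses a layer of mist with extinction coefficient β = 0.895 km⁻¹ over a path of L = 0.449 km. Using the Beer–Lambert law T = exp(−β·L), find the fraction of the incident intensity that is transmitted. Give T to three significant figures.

0.669

τ = β·L = 0.895 × 0.449 = 0.4019.
T = exp(−0.4019) = 0.6691.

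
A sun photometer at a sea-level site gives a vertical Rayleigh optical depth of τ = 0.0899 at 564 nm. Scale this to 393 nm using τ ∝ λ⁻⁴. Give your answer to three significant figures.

0.381

τ(393 nm) = τ(564 nm) × (564/393)⁴ = 0.0899 × (1.4351)⁴ = 0.0899 × 4.2418 = 0.3813.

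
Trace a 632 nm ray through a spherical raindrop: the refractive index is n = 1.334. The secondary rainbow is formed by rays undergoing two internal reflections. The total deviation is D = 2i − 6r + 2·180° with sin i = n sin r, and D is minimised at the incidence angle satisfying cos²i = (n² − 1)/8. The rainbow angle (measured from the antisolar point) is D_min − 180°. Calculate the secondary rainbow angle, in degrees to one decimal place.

cos²i = (1.77956 − 1)/8 = 0.09744; i = arccos(0.31216) = 71.810°.
sin r = sin 71.810°/1.334 = 0.71217; r = 45.411°.
D_min = 2·71.810° − 6·45.411° + 360° = 231.153°.
Rainbow angle = D_min − 180° = 51.153°.

51.2°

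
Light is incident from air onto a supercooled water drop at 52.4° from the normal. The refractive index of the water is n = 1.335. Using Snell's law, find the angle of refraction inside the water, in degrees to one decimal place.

36.4°

Snell: sin θ_r = sin θ_i / n = sin 52.4° / 1.335 = 0.7923 / 1.335 = 0.5935.
θ_r = arcsin(0.5935) = 36.40°.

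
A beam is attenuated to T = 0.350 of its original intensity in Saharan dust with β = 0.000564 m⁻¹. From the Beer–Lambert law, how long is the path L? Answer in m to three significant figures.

Beer–Lambert: T = exp(−βL) ⇒ L = −ln(T)/β = −ln(0.350)/0.000564 = 1.0498/0.000564 = 1861 m.

1860 m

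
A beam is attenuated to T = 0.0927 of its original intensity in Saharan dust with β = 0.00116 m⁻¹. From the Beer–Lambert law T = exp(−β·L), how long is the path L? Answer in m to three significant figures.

2050 m

Beer–Lambert: T = exp(−βL) ⇒ L = −ln(T)/β = −ln(0.0927)/0.00116 = 2.3784/0.00116 = 2050 m.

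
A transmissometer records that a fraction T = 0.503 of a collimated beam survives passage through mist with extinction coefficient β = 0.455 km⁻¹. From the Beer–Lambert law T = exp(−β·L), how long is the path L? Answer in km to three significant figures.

1.51 km

Beer–Lambert: T = exp(−βL) ⇒ L = −ln(T)/β = −ln(0.503)/0.455 = 0.6872/0.455 = 1.51 km.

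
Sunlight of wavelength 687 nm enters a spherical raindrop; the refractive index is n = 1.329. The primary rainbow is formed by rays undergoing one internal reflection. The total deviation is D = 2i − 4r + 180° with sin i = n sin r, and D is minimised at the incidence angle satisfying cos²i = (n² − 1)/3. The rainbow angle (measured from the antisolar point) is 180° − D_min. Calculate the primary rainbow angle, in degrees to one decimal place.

cos²i = (1.76624 − 1)/3 = 0.25541; i = arccos(0.50538) = 59.643°.
sin r = sin 59.643°/1.329 = 0.64928; r = 40.487°.
D_min = 2·59.643° − 4·40.487° + 180° = 137.337°.
Rainbow angle = 180° − D_min = 42.663°.

42.7°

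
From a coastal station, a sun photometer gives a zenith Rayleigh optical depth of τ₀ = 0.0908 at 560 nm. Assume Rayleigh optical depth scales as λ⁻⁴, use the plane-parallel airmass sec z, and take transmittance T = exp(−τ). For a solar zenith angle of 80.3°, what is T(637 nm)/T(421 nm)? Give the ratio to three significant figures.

3.92

Airmass: sec 80.3° = 5.9351.
τ(637 nm) = 0.0908 × (560/637)⁴ × 5.9351 = 0.0908 × 0.5973 × 5.9351 = 0.3219.
τ(421 nm) = 0.0908 × (560/421)⁴ × 5.9351 = 0.0908 × 3.1306 × 5.9351 = 1.6871.
T(637)/T(421) = exp(τ_B − τ_A) = exp(1.3652) = 3.9165.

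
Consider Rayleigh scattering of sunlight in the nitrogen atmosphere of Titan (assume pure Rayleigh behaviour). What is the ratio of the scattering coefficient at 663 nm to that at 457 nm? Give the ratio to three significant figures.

0.226

Rayleigh scattering ∝ λ⁻⁴, so the ratio of coefficients is the inverse fourth power of the wavelength ratio.
σ(663)/σ(457) = (457/663)⁴ = (0.6893)⁴ = 0.2257.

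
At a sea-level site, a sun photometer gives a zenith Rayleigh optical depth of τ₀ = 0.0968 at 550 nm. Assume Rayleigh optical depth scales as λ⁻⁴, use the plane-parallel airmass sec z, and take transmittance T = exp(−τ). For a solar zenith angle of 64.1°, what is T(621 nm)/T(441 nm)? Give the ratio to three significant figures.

1.49

Airmass: sec 64.1° = 2.2894.
τ(621 nm) = 0.0968 × (550/621)⁴ × 2.2894 = 0.0968 × 0.6153 × 2.2894 = 0.1364.
τ(441 nm) = 0.0968 × (550/441)⁴ × 2.2894 = 0.0968 × 2.4193 × 2.2894 = 0.5362.
T(621)/T(441) = exp(τ_B − τ_A) = exp(0.3998) = 1.4915.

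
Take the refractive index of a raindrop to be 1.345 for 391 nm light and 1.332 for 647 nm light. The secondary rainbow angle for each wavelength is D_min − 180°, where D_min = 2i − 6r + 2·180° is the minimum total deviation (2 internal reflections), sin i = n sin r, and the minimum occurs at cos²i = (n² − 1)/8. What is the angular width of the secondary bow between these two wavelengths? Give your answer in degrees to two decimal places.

3.36°

At 391 nm (n = 1.345): cos²i = 0.10113 → i = 71.458°, r = 44.821°, D_min = 233.987°, rainbow angle = 53.987°.
At 647 nm (n = 1.332): cos²i = 0.09678 → i = 71.875°, r = 45.520°, D_min = 230.628°, rainbow angle = 50.628°.
Angular width = |53.987° − 50.628°| = 3.359°.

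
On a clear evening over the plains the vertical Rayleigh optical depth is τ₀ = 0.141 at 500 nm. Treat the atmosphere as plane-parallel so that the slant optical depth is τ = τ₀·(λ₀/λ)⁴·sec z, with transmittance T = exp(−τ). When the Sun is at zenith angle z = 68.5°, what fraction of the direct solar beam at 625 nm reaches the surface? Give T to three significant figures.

sec 68.5° = 2.7285.
τ = 0.141 × (500/625)⁴ × 2.7285 = 0.141 × 0.4096 × 2.7285 = 0.1576.
T = exp(−0.1576) = 0.8542.

0.854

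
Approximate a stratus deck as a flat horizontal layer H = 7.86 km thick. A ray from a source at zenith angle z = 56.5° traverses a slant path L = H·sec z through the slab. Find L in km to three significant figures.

14.2 km

sec z = 1/cos 56.5° = 1.8118.
L = 7.86 × 1.8118 = 14.241 km.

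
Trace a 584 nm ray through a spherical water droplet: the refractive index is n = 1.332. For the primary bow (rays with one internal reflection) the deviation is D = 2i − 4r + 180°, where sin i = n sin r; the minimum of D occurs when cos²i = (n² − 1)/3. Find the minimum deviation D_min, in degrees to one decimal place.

137.8°

cos²i = (1.77422 − 1)/3 = 0.25807; i = arccos(0.50801) = 59.469°.
sin r = sin 59.469°/1.332 = 0.64666; r = 40.290°.
D_min = 2·59.469° − 4·40.290° + 180° = 137.776°.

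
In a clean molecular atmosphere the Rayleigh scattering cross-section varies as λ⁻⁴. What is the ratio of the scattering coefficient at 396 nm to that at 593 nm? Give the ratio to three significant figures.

5.03

Rayleigh scattering ∝ λ⁻⁴, so the ratio of coefficients is the inverse fourth power of the wavelength ratio.
σ(396)/σ(593) = (593/396)⁴ = (1.4975)⁴ = 5.028.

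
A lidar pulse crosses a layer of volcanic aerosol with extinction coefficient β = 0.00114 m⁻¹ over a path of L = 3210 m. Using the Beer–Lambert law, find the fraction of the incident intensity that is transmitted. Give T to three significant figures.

τ = β·L = 0.00114 × 3210 = 3.6594.
T = exp(−3.6594) = 0.0257.

0.0257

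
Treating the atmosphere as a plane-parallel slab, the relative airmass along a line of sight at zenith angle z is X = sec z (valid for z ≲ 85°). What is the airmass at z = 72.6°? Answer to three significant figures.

3.34

X = sec z = 1/cos 72.6° = 1/0.2990 = 3.3440.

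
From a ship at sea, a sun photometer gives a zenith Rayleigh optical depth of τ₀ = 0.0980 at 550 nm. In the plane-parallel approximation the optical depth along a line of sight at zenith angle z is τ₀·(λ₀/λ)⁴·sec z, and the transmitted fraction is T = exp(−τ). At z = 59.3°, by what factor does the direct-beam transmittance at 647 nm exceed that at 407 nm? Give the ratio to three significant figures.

1.72

Airmass: sec 59.3° = 1.9587.
τ(647 nm) = 0.0980 × (550/647)⁴ × 1.9587 = 0.0980 × 0.5222 × 1.9587 = 0.1002.
τ(407 nm) = 0.0980 × (550/407)⁴ × 1.9587 = 0.0980 × 3.3348 × 1.9587 = 0.6401.
T(647)/T(407) = exp(τ_B − τ_A) = exp(0.5399) = 1.7158.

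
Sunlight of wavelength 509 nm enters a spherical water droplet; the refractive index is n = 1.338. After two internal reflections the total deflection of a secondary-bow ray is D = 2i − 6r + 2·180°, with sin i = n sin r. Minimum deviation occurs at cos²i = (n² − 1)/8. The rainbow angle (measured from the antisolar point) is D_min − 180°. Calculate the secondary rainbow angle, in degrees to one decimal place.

cos²i = (1.79024 − 1)/8 = 0.09878; i = arccos(0.31429) = 71.682°.
sin r = sin 71.682°/1.338 = 0.70951; r = 45.195°.
D_min = 2·71.682° − 6·45.195° + 360° = 232.193°.
Rainbow angle = D_min − 180° = 52.193°.

52.2°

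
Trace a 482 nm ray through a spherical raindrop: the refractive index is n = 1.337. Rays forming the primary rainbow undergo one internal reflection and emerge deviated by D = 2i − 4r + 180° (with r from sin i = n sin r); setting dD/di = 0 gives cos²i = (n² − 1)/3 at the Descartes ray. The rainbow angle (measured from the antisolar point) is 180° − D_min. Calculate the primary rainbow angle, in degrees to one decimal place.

cos²i = (1.78757 − 1)/3 = 0.26252; i = arccos(0.51237) = 59.178°.
sin r = sin 59.178°/1.337 = 0.64231; r = 39.964°.
D_min = 2·59.178° − 4·39.964° + 180° = 138.500°.
Rainbow angle = 180° − D_min = 41.500°.

41.5°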